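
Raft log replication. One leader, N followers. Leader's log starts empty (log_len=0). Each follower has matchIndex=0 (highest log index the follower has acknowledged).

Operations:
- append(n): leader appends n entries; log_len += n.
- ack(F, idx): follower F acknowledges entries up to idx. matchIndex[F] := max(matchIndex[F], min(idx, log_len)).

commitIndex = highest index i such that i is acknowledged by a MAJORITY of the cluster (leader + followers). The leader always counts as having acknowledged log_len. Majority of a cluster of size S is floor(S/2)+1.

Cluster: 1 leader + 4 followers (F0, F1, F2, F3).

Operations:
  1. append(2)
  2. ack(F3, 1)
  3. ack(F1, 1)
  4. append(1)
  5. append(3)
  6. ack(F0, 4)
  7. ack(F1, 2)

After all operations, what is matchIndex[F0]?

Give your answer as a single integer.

Answer: 4

Derivation:
Op 1: append 2 -> log_len=2
Op 2: F3 acks idx 1 -> match: F0=0 F1=0 F2=0 F3=1; commitIndex=0
Op 3: F1 acks idx 1 -> match: F0=0 F1=1 F2=0 F3=1; commitIndex=1
Op 4: append 1 -> log_len=3
Op 5: append 3 -> log_len=6
Op 6: F0 acks idx 4 -> match: F0=4 F1=1 F2=0 F3=1; commitIndex=1
Op 7: F1 acks idx 2 -> match: F0=4 F1=2 F2=0 F3=1; commitIndex=2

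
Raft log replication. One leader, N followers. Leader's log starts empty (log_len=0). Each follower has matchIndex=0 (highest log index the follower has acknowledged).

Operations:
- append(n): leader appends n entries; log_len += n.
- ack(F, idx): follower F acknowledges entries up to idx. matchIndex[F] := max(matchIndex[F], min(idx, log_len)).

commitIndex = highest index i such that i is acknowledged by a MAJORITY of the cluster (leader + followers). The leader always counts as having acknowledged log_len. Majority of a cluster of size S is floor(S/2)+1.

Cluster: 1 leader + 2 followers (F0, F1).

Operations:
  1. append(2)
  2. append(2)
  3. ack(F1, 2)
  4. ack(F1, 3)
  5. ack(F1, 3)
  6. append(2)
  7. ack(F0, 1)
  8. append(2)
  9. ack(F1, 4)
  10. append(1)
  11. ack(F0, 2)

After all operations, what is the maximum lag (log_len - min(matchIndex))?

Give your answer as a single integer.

Answer: 7

Derivation:
Op 1: append 2 -> log_len=2
Op 2: append 2 -> log_len=4
Op 3: F1 acks idx 2 -> match: F0=0 F1=2; commitIndex=2
Op 4: F1 acks idx 3 -> match: F0=0 F1=3; commitIndex=3
Op 5: F1 acks idx 3 -> match: F0=0 F1=3; commitIndex=3
Op 6: append 2 -> log_len=6
Op 7: F0 acks idx 1 -> match: F0=1 F1=3; commitIndex=3
Op 8: append 2 -> log_len=8
Op 9: F1 acks idx 4 -> match: F0=1 F1=4; commitIndex=4
Op 10: append 1 -> log_len=9
Op 11: F0 acks idx 2 -> match: F0=2 F1=4; commitIndex=4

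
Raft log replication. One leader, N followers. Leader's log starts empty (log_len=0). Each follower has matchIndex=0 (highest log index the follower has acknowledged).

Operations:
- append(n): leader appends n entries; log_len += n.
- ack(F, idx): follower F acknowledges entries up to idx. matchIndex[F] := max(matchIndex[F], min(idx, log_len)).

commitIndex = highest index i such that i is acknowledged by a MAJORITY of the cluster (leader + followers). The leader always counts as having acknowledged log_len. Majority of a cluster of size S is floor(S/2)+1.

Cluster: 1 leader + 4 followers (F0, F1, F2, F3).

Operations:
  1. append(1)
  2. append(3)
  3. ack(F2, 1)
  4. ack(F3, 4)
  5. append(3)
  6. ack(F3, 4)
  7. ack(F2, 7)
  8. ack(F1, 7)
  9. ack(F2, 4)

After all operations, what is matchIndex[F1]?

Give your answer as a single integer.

Op 1: append 1 -> log_len=1
Op 2: append 3 -> log_len=4
Op 3: F2 acks idx 1 -> match: F0=0 F1=0 F2=1 F3=0; commitIndex=0
Op 4: F3 acks idx 4 -> match: F0=0 F1=0 F2=1 F3=4; commitIndex=1
Op 5: append 3 -> log_len=7
Op 6: F3 acks idx 4 -> match: F0=0 F1=0 F2=1 F3=4; commitIndex=1
Op 7: F2 acks idx 7 -> match: F0=0 F1=0 F2=7 F3=4; commitIndex=4
Op 8: F1 acks idx 7 -> match: F0=0 F1=7 F2=7 F3=4; commitIndex=7
Op 9: F2 acks idx 4 -> match: F0=0 F1=7 F2=7 F3=4; commitIndex=7

Answer: 7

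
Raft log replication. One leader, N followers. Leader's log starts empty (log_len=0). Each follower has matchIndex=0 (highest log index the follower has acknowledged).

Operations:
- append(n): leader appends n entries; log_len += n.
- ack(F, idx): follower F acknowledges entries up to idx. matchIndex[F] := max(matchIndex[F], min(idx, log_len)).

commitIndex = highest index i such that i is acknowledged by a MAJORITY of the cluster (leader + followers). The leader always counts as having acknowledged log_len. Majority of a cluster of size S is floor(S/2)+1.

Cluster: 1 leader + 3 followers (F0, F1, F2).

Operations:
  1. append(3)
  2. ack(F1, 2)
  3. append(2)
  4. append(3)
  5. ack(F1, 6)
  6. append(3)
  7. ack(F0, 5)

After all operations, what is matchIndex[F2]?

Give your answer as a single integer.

Answer: 0

Derivation:
Op 1: append 3 -> log_len=3
Op 2: F1 acks idx 2 -> match: F0=0 F1=2 F2=0; commitIndex=0
Op 3: append 2 -> log_len=5
Op 4: append 3 -> log_len=8
Op 5: F1 acks idx 6 -> match: F0=0 F1=6 F2=0; commitIndex=0
Op 6: append 3 -> log_len=11
Op 7: F0 acks idx 5 -> match: F0=5 F1=6 F2=0; commitIndex=5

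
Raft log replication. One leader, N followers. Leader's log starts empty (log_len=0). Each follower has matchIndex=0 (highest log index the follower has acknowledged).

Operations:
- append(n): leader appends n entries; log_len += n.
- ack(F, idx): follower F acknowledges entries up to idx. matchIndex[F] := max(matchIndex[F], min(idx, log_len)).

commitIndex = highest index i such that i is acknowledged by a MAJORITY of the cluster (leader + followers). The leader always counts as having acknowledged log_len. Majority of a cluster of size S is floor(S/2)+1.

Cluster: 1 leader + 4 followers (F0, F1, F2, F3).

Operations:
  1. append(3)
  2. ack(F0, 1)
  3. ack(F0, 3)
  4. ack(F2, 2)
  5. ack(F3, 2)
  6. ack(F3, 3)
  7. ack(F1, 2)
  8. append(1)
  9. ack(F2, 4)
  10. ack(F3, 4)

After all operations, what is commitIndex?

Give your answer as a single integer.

Op 1: append 3 -> log_len=3
Op 2: F0 acks idx 1 -> match: F0=1 F1=0 F2=0 F3=0; commitIndex=0
Op 3: F0 acks idx 3 -> match: F0=3 F1=0 F2=0 F3=0; commitIndex=0
Op 4: F2 acks idx 2 -> match: F0=3 F1=0 F2=2 F3=0; commitIndex=2
Op 5: F3 acks idx 2 -> match: F0=3 F1=0 F2=2 F3=2; commitIndex=2
Op 6: F3 acks idx 3 -> match: F0=3 F1=0 F2=2 F3=3; commitIndex=3
Op 7: F1 acks idx 2 -> match: F0=3 F1=2 F2=2 F3=3; commitIndex=3
Op 8: append 1 -> log_len=4
Op 9: F2 acks idx 4 -> match: F0=3 F1=2 F2=4 F3=3; commitIndex=3
Op 10: F3 acks idx 4 -> match: F0=3 F1=2 F2=4 F3=4; commitIndex=4

Answer: 4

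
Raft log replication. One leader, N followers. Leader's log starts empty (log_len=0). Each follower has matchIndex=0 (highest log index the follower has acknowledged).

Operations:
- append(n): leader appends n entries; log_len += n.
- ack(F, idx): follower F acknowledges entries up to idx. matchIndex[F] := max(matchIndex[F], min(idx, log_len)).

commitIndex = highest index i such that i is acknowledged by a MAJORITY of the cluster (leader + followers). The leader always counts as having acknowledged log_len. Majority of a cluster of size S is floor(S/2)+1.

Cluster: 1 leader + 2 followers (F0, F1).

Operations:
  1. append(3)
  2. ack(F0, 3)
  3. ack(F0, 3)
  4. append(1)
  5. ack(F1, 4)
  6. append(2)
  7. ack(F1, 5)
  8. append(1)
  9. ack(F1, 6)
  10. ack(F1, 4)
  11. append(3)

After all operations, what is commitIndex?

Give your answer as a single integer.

Op 1: append 3 -> log_len=3
Op 2: F0 acks idx 3 -> match: F0=3 F1=0; commitIndex=3
Op 3: F0 acks idx 3 -> match: F0=3 F1=0; commitIndex=3
Op 4: append 1 -> log_len=4
Op 5: F1 acks idx 4 -> match: F0=3 F1=4; commitIndex=4
Op 6: append 2 -> log_len=6
Op 7: F1 acks idx 5 -> match: F0=3 F1=5; commitIndex=5
Op 8: append 1 -> log_len=7
Op 9: F1 acks idx 6 -> match: F0=3 F1=6; commitIndex=6
Op 10: F1 acks idx 4 -> match: F0=3 F1=6; commitIndex=6
Op 11: append 3 -> log_len=10

Answer: 6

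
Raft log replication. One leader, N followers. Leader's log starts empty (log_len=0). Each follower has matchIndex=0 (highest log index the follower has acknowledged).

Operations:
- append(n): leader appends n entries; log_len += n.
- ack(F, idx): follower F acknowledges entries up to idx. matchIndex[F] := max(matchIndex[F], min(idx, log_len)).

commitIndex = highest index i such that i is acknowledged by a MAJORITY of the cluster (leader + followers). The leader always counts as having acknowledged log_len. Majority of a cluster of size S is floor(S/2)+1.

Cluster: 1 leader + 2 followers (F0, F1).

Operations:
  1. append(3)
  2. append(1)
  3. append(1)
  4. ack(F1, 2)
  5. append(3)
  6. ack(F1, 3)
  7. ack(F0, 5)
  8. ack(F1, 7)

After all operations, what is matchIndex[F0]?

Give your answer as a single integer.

Answer: 5

Derivation:
Op 1: append 3 -> log_len=3
Op 2: append 1 -> log_len=4
Op 3: append 1 -> log_len=5
Op 4: F1 acks idx 2 -> match: F0=0 F1=2; commitIndex=2
Op 5: append 3 -> log_len=8
Op 6: F1 acks idx 3 -> match: F0=0 F1=3; commitIndex=3
Op 7: F0 acks idx 5 -> match: F0=5 F1=3; commitIndex=5
Op 8: F1 acks idx 7 -> match: F0=5 F1=7; commitIndex=7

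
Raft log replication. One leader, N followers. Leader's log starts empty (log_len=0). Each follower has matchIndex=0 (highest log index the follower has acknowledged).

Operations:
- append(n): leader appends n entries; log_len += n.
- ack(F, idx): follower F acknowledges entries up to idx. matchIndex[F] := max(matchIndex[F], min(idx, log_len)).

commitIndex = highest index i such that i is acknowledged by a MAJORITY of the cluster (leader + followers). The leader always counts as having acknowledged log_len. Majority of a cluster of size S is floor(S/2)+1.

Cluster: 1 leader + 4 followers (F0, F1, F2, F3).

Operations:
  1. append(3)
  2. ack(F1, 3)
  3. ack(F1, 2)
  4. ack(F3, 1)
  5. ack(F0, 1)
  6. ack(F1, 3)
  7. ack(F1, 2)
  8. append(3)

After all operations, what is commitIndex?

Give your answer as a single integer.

Op 1: append 3 -> log_len=3
Op 2: F1 acks idx 3 -> match: F0=0 F1=3 F2=0 F3=0; commitIndex=0
Op 3: F1 acks idx 2 -> match: F0=0 F1=3 F2=0 F3=0; commitIndex=0
Op 4: F3 acks idx 1 -> match: F0=0 F1=3 F2=0 F3=1; commitIndex=1
Op 5: F0 acks idx 1 -> match: F0=1 F1=3 F2=0 F3=1; commitIndex=1
Op 6: F1 acks idx 3 -> match: F0=1 F1=3 F2=0 F3=1; commitIndex=1
Op 7: F1 acks idx 2 -> match: F0=1 F1=3 F2=0 F3=1; commitIndex=1
Op 8: append 3 -> log_len=6

Answer: 1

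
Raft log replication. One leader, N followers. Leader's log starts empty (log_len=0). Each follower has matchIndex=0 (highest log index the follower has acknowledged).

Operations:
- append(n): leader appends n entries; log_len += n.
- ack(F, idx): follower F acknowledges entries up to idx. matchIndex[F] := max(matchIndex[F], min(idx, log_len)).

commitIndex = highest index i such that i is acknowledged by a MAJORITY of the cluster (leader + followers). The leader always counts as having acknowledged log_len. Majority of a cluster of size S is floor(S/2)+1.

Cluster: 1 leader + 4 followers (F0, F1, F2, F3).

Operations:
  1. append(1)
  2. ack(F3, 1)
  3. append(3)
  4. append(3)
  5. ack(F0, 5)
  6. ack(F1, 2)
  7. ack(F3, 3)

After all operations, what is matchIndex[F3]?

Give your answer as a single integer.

Op 1: append 1 -> log_len=1
Op 2: F3 acks idx 1 -> match: F0=0 F1=0 F2=0 F3=1; commitIndex=0
Op 3: append 3 -> log_len=4
Op 4: append 3 -> log_len=7
Op 5: F0 acks idx 5 -> match: F0=5 F1=0 F2=0 F3=1; commitIndex=1
Op 6: F1 acks idx 2 -> match: F0=5 F1=2 F2=0 F3=1; commitIndex=2
Op 7: F3 acks idx 3 -> match: F0=5 F1=2 F2=0 F3=3; commitIndex=3

Answer: 3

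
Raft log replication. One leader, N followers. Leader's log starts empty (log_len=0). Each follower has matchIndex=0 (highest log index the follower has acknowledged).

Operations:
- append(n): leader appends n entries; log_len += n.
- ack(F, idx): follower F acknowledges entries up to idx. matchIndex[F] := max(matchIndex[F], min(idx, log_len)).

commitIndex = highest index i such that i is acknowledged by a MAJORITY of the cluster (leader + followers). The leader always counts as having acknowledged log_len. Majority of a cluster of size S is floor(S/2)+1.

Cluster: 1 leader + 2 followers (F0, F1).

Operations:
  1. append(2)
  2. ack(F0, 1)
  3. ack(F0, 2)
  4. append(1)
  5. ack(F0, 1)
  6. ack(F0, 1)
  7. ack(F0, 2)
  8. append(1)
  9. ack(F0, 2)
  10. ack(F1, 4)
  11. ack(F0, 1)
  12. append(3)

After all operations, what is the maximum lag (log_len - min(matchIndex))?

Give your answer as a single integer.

Op 1: append 2 -> log_len=2
Op 2: F0 acks idx 1 -> match: F0=1 F1=0; commitIndex=1
Op 3: F0 acks idx 2 -> match: F0=2 F1=0; commitIndex=2
Op 4: append 1 -> log_len=3
Op 5: F0 acks idx 1 -> match: F0=2 F1=0; commitIndex=2
Op 6: F0 acks idx 1 -> match: F0=2 F1=0; commitIndex=2
Op 7: F0 acks idx 2 -> match: F0=2 F1=0; commitIndex=2
Op 8: append 1 -> log_len=4
Op 9: F0 acks idx 2 -> match: F0=2 F1=0; commitIndex=2
Op 10: F1 acks idx 4 -> match: F0=2 F1=4; commitIndex=4
Op 11: F0 acks idx 1 -> match: F0=2 F1=4; commitIndex=4
Op 12: append 3 -> log_len=7

Answer: 5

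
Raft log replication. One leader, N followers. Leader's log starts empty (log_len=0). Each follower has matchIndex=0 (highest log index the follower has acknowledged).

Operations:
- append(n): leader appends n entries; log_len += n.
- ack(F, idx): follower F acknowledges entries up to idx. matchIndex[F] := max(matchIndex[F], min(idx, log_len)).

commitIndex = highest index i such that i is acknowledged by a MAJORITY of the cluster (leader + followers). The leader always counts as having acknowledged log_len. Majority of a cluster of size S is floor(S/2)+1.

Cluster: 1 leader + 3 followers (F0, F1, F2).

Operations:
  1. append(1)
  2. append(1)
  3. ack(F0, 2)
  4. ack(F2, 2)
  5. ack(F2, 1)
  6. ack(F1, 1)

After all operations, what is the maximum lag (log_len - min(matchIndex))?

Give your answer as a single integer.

Answer: 1

Derivation:
Op 1: append 1 -> log_len=1
Op 2: append 1 -> log_len=2
Op 3: F0 acks idx 2 -> match: F0=2 F1=0 F2=0; commitIndex=0
Op 4: F2 acks idx 2 -> match: F0=2 F1=0 F2=2; commitIndex=2
Op 5: F2 acks idx 1 -> match: F0=2 F1=0 F2=2; commitIndex=2
Op 6: F1 acks idx 1 -> match: F0=2 F1=1 F2=2; commitIndex=2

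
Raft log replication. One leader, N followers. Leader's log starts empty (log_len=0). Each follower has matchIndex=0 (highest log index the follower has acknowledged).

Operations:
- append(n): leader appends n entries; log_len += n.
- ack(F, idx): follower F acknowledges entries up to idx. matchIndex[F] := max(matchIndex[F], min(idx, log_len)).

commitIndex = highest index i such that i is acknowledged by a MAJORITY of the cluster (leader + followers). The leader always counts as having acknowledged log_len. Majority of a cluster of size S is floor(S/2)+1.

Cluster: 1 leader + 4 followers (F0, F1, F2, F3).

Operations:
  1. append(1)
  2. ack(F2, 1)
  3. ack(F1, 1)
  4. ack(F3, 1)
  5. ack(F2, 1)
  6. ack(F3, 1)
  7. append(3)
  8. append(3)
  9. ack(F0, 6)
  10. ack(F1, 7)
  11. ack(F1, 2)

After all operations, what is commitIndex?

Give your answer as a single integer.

Op 1: append 1 -> log_len=1
Op 2: F2 acks idx 1 -> match: F0=0 F1=0 F2=1 F3=0; commitIndex=0
Op 3: F1 acks idx 1 -> match: F0=0 F1=1 F2=1 F3=0; commitIndex=1
Op 4: F3 acks idx 1 -> match: F0=0 F1=1 F2=1 F3=1; commitIndex=1
Op 5: F2 acks idx 1 -> match: F0=0 F1=1 F2=1 F3=1; commitIndex=1
Op 6: F3 acks idx 1 -> match: F0=0 F1=1 F2=1 F3=1; commitIndex=1
Op 7: append 3 -> log_len=4
Op 8: append 3 -> log_len=7
Op 9: F0 acks idx 6 -> match: F0=6 F1=1 F2=1 F3=1; commitIndex=1
Op 10: F1 acks idx 7 -> match: F0=6 F1=7 F2=1 F3=1; commitIndex=6
Op 11: F1 acks idx 2 -> match: F0=6 F1=7 F2=1 F3=1; commitIndex=6

Answer: 6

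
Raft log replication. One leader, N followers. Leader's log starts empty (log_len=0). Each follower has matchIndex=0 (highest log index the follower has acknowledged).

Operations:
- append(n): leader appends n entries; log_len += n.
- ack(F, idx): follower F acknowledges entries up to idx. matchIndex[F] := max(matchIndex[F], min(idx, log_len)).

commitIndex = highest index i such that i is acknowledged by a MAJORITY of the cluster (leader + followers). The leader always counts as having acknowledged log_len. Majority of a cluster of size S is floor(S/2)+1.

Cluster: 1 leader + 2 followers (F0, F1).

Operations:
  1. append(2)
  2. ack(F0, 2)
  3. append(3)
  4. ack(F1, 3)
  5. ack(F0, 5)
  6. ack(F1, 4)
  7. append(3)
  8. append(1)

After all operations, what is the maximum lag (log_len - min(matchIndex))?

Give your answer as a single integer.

Op 1: append 2 -> log_len=2
Op 2: F0 acks idx 2 -> match: F0=2 F1=0; commitIndex=2
Op 3: append 3 -> log_len=5
Op 4: F1 acks idx 3 -> match: F0=2 F1=3; commitIndex=3
Op 5: F0 acks idx 5 -> match: F0=5 F1=3; commitIndex=5
Op 6: F1 acks idx 4 -> match: F0=5 F1=4; commitIndex=5
Op 7: append 3 -> log_len=8
Op 8: append 1 -> log_len=9

Answer: 5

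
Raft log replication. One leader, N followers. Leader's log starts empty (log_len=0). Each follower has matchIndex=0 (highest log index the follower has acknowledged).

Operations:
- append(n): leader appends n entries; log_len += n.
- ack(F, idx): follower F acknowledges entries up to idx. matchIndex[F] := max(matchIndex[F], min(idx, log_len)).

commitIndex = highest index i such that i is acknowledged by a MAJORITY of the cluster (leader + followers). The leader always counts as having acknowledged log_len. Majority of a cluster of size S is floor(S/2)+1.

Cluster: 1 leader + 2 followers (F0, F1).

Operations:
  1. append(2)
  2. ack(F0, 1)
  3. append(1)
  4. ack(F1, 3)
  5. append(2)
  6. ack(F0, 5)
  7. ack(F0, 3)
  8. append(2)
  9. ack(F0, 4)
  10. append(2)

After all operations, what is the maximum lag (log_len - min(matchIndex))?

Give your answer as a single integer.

Op 1: append 2 -> log_len=2
Op 2: F0 acks idx 1 -> match: F0=1 F1=0; commitIndex=1
Op 3: append 1 -> log_len=3
Op 4: F1 acks idx 3 -> match: F0=1 F1=3; commitIndex=3
Op 5: append 2 -> log_len=5
Op 6: F0 acks idx 5 -> match: F0=5 F1=3; commitIndex=5
Op 7: F0 acks idx 3 -> match: F0=5 F1=3; commitIndex=5
Op 8: append 2 -> log_len=7
Op 9: F0 acks idx 4 -> match: F0=5 F1=3; commitIndex=5
Op 10: append 2 -> log_len=9

Answer: 6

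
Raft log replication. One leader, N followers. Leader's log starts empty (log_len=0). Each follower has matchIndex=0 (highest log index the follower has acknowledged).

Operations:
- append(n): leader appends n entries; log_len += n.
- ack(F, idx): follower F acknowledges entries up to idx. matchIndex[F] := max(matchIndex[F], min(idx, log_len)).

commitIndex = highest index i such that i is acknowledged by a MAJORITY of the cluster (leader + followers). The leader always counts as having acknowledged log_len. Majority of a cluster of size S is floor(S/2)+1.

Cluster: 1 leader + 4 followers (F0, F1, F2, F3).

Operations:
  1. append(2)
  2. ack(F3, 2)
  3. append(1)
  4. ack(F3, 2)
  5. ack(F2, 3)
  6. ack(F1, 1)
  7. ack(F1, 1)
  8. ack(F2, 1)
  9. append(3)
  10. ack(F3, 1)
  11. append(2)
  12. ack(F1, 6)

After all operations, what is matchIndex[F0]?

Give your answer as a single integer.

Answer: 0

Derivation:
Op 1: append 2 -> log_len=2
Op 2: F3 acks idx 2 -> match: F0=0 F1=0 F2=0 F3=2; commitIndex=0
Op 3: append 1 -> log_len=3
Op 4: F3 acks idx 2 -> match: F0=0 F1=0 F2=0 F3=2; commitIndex=0
Op 5: F2 acks idx 3 -> match: F0=0 F1=0 F2=3 F3=2; commitIndex=2
Op 6: F1 acks idx 1 -> match: F0=0 F1=1 F2=3 F3=2; commitIndex=2
Op 7: F1 acks idx 1 -> match: F0=0 F1=1 F2=3 F3=2; commitIndex=2
Op 8: F2 acks idx 1 -> match: F0=0 F1=1 F2=3 F3=2; commitIndex=2
Op 9: append 3 -> log_len=6
Op 10: F3 acks idx 1 -> match: F0=0 F1=1 F2=3 F3=2; commitIndex=2
Op 11: append 2 -> log_len=8
Op 12: F1 acks idx 6 -> match: F0=0 F1=6 F2=3 F3=2; commitIndex=3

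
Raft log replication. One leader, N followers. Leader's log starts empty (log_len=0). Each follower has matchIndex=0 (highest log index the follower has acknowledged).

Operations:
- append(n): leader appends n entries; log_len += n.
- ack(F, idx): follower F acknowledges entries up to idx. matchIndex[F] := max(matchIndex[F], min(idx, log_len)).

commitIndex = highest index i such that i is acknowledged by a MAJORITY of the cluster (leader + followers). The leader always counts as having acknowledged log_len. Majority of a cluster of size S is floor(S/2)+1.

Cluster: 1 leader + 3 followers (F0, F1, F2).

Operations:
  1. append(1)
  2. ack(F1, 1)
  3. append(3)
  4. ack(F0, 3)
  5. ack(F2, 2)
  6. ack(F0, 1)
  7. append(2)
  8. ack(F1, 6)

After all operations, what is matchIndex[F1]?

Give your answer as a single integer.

Answer: 6

Derivation:
Op 1: append 1 -> log_len=1
Op 2: F1 acks idx 1 -> match: F0=0 F1=1 F2=0; commitIndex=0
Op 3: append 3 -> log_len=4
Op 4: F0 acks idx 3 -> match: F0=3 F1=1 F2=0; commitIndex=1
Op 5: F2 acks idx 2 -> match: F0=3 F1=1 F2=2; commitIndex=2
Op 6: F0 acks idx 1 -> match: F0=3 F1=1 F2=2; commitIndex=2
Op 7: append 2 -> log_len=6
Op 8: F1 acks idx 6 -> match: F0=3 F1=6 F2=2; commitIndex=3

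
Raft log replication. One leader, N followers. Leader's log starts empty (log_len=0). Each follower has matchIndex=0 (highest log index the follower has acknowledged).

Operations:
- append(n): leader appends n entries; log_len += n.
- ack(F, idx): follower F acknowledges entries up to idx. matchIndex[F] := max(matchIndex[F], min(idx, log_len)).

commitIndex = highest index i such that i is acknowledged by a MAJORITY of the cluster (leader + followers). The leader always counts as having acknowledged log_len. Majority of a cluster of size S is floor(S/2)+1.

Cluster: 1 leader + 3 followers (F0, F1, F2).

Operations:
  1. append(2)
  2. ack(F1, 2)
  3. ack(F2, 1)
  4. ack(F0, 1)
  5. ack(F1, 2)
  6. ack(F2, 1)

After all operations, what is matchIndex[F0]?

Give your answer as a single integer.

Answer: 1

Derivation:
Op 1: append 2 -> log_len=2
Op 2: F1 acks idx 2 -> match: F0=0 F1=2 F2=0; commitIndex=0
Op 3: F2 acks idx 1 -> match: F0=0 F1=2 F2=1; commitIndex=1
Op 4: F0 acks idx 1 -> match: F0=1 F1=2 F2=1; commitIndex=1
Op 5: F1 acks idx 2 -> match: F0=1 F1=2 F2=1; commitIndex=1
Op 6: F2 acks idx 1 -> match: F0=1 F1=2 F2=1; commitIndex=1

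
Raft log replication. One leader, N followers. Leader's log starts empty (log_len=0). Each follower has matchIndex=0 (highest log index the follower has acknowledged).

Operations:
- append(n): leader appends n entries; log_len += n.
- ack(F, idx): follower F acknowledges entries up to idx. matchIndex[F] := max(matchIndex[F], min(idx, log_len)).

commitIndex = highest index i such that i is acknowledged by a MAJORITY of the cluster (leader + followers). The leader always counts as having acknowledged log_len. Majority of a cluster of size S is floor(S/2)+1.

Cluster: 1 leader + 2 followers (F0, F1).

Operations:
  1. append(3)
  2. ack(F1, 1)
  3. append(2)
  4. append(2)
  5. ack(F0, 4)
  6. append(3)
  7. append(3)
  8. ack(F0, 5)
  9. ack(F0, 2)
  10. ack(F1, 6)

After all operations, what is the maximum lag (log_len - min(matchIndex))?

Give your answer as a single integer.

Op 1: append 3 -> log_len=3
Op 2: F1 acks idx 1 -> match: F0=0 F1=1; commitIndex=1
Op 3: append 2 -> log_len=5
Op 4: append 2 -> log_len=7
Op 5: F0 acks idx 4 -> match: F0=4 F1=1; commitIndex=4
Op 6: append 3 -> log_len=10
Op 7: append 3 -> log_len=13
Op 8: F0 acks idx 5 -> match: F0=5 F1=1; commitIndex=5
Op 9: F0 acks idx 2 -> match: F0=5 F1=1; commitIndex=5
Op 10: F1 acks idx 6 -> match: F0=5 F1=6; commitIndex=6

Answer: 8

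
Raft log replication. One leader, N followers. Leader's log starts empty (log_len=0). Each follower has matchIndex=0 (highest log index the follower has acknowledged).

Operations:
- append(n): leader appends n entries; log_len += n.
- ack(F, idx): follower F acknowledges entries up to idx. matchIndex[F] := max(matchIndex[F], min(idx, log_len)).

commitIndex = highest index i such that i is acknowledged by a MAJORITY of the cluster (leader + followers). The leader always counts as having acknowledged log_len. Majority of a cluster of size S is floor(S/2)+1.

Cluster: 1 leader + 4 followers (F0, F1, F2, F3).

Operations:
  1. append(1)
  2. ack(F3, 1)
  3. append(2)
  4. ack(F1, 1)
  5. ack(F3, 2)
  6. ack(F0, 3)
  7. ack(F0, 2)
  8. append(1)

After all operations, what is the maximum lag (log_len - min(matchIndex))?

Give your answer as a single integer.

Answer: 4

Derivation:
Op 1: append 1 -> log_len=1
Op 2: F3 acks idx 1 -> match: F0=0 F1=0 F2=0 F3=1; commitIndex=0
Op 3: append 2 -> log_len=3
Op 4: F1 acks idx 1 -> match: F0=0 F1=1 F2=0 F3=1; commitIndex=1
Op 5: F3 acks idx 2 -> match: F0=0 F1=1 F2=0 F3=2; commitIndex=1
Op 6: F0 acks idx 3 -> match: F0=3 F1=1 F2=0 F3=2; commitIndex=2
Op 7: F0 acks idx 2 -> match: F0=3 F1=1 F2=0 F3=2; commitIndex=2
Op 8: append 1 -> log_len=4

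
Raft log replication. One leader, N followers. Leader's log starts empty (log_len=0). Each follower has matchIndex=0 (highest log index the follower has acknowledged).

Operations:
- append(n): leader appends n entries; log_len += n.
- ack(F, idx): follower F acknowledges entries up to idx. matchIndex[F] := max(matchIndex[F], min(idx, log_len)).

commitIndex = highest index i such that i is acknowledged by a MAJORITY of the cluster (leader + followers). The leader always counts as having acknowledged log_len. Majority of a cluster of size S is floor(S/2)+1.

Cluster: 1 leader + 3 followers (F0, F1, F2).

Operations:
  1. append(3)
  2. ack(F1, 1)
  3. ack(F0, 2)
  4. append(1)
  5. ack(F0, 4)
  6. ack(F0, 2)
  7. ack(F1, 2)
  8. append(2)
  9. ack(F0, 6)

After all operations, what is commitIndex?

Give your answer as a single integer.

Op 1: append 3 -> log_len=3
Op 2: F1 acks idx 1 -> match: F0=0 F1=1 F2=0; commitIndex=0
Op 3: F0 acks idx 2 -> match: F0=2 F1=1 F2=0; commitIndex=1
Op 4: append 1 -> log_len=4
Op 5: F0 acks idx 4 -> match: F0=4 F1=1 F2=0; commitIndex=1
Op 6: F0 acks idx 2 -> match: F0=4 F1=1 F2=0; commitIndex=1
Op 7: F1 acks idx 2 -> match: F0=4 F1=2 F2=0; commitIndex=2
Op 8: append 2 -> log_len=6
Op 9: F0 acks idx 6 -> match: F0=6 F1=2 F2=0; commitIndex=2

Answer: 2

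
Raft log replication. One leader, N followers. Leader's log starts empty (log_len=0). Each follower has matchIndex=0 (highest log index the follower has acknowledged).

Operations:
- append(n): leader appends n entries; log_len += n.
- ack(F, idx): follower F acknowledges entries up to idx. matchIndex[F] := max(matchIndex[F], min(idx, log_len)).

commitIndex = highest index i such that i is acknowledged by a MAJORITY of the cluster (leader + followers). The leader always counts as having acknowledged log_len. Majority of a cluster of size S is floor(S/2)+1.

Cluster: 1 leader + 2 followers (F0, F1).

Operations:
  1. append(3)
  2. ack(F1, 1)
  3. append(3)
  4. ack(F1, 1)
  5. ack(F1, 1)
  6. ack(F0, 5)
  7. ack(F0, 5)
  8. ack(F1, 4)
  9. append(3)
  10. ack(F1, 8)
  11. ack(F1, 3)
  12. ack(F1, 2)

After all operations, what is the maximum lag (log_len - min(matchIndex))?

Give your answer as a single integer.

Answer: 4

Derivation:
Op 1: append 3 -> log_len=3
Op 2: F1 acks idx 1 -> match: F0=0 F1=1; commitIndex=1
Op 3: append 3 -> log_len=6
Op 4: F1 acks idx 1 -> match: F0=0 F1=1; commitIndex=1
Op 5: F1 acks idx 1 -> match: F0=0 F1=1; commitIndex=1
Op 6: F0 acks idx 5 -> match: F0=5 F1=1; commitIndex=5
Op 7: F0 acks idx 5 -> match: F0=5 F1=1; commitIndex=5
Op 8: F1 acks idx 4 -> match: F0=5 F1=4; commitIndex=5
Op 9: append 3 -> log_len=9
Op 10: F1 acks idx 8 -> match: F0=5 F1=8; commitIndex=8
Op 11: F1 acks idx 3 -> match: F0=5 F1=8; commitIndex=8
Op 12: F1 acks idx 2 -> match: F0=5 F1=8; commitIndex=8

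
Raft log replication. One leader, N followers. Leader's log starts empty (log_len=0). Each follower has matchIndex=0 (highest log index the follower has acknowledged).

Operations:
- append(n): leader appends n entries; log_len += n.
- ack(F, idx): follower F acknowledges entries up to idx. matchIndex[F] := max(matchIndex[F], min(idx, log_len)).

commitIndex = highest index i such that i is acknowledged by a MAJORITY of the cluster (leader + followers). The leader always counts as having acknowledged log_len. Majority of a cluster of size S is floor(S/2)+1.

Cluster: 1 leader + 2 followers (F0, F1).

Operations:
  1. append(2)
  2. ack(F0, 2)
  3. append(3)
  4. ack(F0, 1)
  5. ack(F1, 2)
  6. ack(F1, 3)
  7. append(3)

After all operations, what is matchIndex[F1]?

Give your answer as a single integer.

Answer: 3

Derivation:
Op 1: append 2 -> log_len=2
Op 2: F0 acks idx 2 -> match: F0=2 F1=0; commitIndex=2
Op 3: append 3 -> log_len=5
Op 4: F0 acks idx 1 -> match: F0=2 F1=0; commitIndex=2
Op 5: F1 acks idx 2 -> match: F0=2 F1=2; commitIndex=2
Op 6: F1 acks idx 3 -> match: F0=2 F1=3; commitIndex=3
Op 7: append 3 -> log_len=8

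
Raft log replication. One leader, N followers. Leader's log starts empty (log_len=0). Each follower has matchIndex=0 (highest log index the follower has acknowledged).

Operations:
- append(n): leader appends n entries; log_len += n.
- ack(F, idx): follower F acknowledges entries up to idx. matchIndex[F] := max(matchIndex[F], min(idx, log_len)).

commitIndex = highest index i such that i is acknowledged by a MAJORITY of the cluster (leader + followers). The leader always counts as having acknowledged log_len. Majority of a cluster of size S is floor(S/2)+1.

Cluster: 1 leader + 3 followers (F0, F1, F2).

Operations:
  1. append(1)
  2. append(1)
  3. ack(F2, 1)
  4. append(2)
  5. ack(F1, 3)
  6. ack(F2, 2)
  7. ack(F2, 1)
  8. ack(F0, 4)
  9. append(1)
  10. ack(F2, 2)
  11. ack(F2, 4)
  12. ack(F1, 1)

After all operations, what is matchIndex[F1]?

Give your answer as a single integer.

Op 1: append 1 -> log_len=1
Op 2: append 1 -> log_len=2
Op 3: F2 acks idx 1 -> match: F0=0 F1=0 F2=1; commitIndex=0
Op 4: append 2 -> log_len=4
Op 5: F1 acks idx 3 -> match: F0=0 F1=3 F2=1; commitIndex=1
Op 6: F2 acks idx 2 -> match: F0=0 F1=3 F2=2; commitIndex=2
Op 7: F2 acks idx 1 -> match: F0=0 F1=3 F2=2; commitIndex=2
Op 8: F0 acks idx 4 -> match: F0=4 F1=3 F2=2; commitIndex=3
Op 9: append 1 -> log_len=5
Op 10: F2 acks idx 2 -> match: F0=4 F1=3 F2=2; commitIndex=3
Op 11: F2 acks idx 4 -> match: F0=4 F1=3 F2=4; commitIndex=4
Op 12: F1 acks idx 1 -> match: F0=4 F1=3 F2=4; commitIndex=4

Answer: 3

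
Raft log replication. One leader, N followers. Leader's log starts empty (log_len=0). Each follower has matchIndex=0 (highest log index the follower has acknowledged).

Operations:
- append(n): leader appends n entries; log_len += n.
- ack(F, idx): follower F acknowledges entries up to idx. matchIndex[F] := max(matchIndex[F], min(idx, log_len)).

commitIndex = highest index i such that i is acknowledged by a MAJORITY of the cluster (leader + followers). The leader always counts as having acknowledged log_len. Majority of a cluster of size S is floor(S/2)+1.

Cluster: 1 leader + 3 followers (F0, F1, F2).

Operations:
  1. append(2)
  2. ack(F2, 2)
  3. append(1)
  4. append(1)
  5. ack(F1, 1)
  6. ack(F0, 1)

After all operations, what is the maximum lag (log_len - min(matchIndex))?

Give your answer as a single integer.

Answer: 3

Derivation:
Op 1: append 2 -> log_len=2
Op 2: F2 acks idx 2 -> match: F0=0 F1=0 F2=2; commitIndex=0
Op 3: append 1 -> log_len=3
Op 4: append 1 -> log_len=4
Op 5: F1 acks idx 1 -> match: F0=0 F1=1 F2=2; commitIndex=1
Op 6: F0 acks idx 1 -> match: F0=1 F1=1 F2=2; commitIndex=1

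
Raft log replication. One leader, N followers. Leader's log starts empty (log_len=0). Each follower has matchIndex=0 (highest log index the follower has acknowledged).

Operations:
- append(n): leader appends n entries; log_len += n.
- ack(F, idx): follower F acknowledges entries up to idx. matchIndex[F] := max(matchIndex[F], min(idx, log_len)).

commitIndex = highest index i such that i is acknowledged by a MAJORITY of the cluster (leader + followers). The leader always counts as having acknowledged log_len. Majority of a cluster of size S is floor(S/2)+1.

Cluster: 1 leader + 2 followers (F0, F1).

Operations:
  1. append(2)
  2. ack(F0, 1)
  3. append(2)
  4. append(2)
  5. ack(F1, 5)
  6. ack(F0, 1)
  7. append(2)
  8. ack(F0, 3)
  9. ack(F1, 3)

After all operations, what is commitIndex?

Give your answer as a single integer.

Answer: 5

Derivation:
Op 1: append 2 -> log_len=2
Op 2: F0 acks idx 1 -> match: F0=1 F1=0; commitIndex=1
Op 3: append 2 -> log_len=4
Op 4: append 2 -> log_len=6
Op 5: F1 acks idx 5 -> match: F0=1 F1=5; commitIndex=5
Op 6: F0 acks idx 1 -> match: F0=1 F1=5; commitIndex=5
Op 7: append 2 -> log_len=8
Op 8: F0 acks idx 3 -> match: F0=3 F1=5; commitIndex=5
Op 9: F1 acks idx 3 -> match: F0=3 F1=5; commitIndex=5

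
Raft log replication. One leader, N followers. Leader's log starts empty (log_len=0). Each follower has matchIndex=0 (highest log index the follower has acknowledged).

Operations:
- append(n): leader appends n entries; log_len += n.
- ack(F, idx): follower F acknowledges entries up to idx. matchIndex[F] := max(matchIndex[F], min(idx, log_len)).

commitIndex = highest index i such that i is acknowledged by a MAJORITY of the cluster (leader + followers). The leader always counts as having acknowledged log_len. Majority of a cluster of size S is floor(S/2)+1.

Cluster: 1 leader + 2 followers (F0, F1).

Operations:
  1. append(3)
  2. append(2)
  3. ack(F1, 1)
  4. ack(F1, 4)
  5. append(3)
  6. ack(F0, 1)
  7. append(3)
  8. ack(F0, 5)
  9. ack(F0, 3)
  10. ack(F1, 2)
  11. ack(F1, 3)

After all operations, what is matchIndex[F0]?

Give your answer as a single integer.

Op 1: append 3 -> log_len=3
Op 2: append 2 -> log_len=5
Op 3: F1 acks idx 1 -> match: F0=0 F1=1; commitIndex=1
Op 4: F1 acks idx 4 -> match: F0=0 F1=4; commitIndex=4
Op 5: append 3 -> log_len=8
Op 6: F0 acks idx 1 -> match: F0=1 F1=4; commitIndex=4
Op 7: append 3 -> log_len=11
Op 8: F0 acks idx 5 -> match: F0=5 F1=4; commitIndex=5
Op 9: F0 acks idx 3 -> match: F0=5 F1=4; commitIndex=5
Op 10: F1 acks idx 2 -> match: F0=5 F1=4; commitIndex=5
Op 11: F1 acks idx 3 -> match: F0=5 F1=4; commitIndex=5

Answer: 5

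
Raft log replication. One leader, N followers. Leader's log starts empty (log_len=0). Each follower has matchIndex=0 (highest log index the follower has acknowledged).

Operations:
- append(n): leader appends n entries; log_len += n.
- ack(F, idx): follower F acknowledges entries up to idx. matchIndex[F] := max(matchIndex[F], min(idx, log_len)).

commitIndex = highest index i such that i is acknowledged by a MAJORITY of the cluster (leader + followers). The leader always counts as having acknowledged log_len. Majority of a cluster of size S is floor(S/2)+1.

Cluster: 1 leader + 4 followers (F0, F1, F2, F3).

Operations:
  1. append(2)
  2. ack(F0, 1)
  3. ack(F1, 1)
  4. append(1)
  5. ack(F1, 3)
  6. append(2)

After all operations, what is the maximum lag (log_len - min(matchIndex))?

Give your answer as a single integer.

Answer: 5

Derivation:
Op 1: append 2 -> log_len=2
Op 2: F0 acks idx 1 -> match: F0=1 F1=0 F2=0 F3=0; commitIndex=0
Op 3: F1 acks idx 1 -> match: F0=1 F1=1 F2=0 F3=0; commitIndex=1
Op 4: append 1 -> log_len=3
Op 5: F1 acks idx 3 -> match: F0=1 F1=3 F2=0 F3=0; commitIndex=1
Op 6: append 2 -> log_len=5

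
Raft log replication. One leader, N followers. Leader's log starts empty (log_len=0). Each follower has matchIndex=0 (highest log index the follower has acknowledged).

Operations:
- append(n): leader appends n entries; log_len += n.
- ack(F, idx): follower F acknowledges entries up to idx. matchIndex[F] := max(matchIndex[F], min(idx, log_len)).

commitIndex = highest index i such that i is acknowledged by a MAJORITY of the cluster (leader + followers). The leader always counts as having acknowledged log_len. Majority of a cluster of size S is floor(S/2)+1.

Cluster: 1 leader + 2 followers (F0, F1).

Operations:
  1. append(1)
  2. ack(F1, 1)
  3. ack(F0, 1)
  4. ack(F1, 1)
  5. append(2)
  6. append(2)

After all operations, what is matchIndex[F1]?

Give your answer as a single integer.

Answer: 1

Derivation:
Op 1: append 1 -> log_len=1
Op 2: F1 acks idx 1 -> match: F0=0 F1=1; commitIndex=1
Op 3: F0 acks idx 1 -> match: F0=1 F1=1; commitIndex=1
Op 4: F1 acks idx 1 -> match: F0=1 F1=1; commitIndex=1
Op 5: append 2 -> log_len=3
Op 6: append 2 -> log_len=5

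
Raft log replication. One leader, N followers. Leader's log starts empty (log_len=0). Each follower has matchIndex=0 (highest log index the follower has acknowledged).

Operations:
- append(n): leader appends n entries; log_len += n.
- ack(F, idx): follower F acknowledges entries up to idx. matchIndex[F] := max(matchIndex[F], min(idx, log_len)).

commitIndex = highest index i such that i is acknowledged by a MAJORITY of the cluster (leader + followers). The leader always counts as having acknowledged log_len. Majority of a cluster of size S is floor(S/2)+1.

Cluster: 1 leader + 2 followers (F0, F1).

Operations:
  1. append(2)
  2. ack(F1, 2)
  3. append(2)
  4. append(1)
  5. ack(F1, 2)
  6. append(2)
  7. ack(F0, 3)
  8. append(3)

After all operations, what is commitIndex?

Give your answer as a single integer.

Answer: 3

Derivation:
Op 1: append 2 -> log_len=2
Op 2: F1 acks idx 2 -> match: F0=0 F1=2; commitIndex=2
Op 3: append 2 -> log_len=4
Op 4: append 1 -> log_len=5
Op 5: F1 acks idx 2 -> match: F0=0 F1=2; commitIndex=2
Op 6: append 2 -> log_len=7
Op 7: F0 acks idx 3 -> match: F0=3 F1=2; commitIndex=3
Op 8: append 3 -> log_len=10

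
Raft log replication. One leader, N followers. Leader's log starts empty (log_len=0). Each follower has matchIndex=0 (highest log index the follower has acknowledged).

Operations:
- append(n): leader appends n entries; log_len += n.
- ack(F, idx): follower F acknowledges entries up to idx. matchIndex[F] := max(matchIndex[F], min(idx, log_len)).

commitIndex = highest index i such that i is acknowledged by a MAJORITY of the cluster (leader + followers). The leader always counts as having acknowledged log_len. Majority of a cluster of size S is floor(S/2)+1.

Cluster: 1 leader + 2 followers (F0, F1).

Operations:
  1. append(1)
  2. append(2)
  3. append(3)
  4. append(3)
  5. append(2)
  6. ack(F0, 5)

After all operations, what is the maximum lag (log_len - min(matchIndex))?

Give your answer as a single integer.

Answer: 11

Derivation:
Op 1: append 1 -> log_len=1
Op 2: append 2 -> log_len=3
Op 3: append 3 -> log_len=6
Op 4: append 3 -> log_len=9
Op 5: append 2 -> log_len=11
Op 6: F0 acks idx 5 -> match: F0=5 F1=0; commitIndex=5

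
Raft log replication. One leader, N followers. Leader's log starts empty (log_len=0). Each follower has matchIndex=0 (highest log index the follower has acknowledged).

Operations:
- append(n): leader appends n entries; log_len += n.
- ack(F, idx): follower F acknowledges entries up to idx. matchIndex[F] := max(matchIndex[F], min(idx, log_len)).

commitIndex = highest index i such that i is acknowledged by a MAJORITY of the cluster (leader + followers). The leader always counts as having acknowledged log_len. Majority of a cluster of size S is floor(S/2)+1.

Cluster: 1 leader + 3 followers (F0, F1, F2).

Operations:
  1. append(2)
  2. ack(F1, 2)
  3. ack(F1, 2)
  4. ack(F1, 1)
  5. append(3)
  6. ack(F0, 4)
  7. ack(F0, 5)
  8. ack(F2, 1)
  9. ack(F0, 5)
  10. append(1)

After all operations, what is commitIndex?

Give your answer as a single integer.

Answer: 2

Derivation:
Op 1: append 2 -> log_len=2
Op 2: F1 acks idx 2 -> match: F0=0 F1=2 F2=0; commitIndex=0
Op 3: F1 acks idx 2 -> match: F0=0 F1=2 F2=0; commitIndex=0
Op 4: F1 acks idx 1 -> match: F0=0 F1=2 F2=0; commitIndex=0
Op 5: append 3 -> log_len=5
Op 6: F0 acks idx 4 -> match: F0=4 F1=2 F2=0; commitIndex=2
Op 7: F0 acks idx 5 -> match: F0=5 F1=2 F2=0; commitIndex=2
Op 8: F2 acks idx 1 -> match: F0=5 F1=2 F2=1; commitIndex=2
Op 9: F0 acks idx 5 -> match: F0=5 F1=2 F2=1; commitIndex=2
Op 10: append 1 -> log_len=6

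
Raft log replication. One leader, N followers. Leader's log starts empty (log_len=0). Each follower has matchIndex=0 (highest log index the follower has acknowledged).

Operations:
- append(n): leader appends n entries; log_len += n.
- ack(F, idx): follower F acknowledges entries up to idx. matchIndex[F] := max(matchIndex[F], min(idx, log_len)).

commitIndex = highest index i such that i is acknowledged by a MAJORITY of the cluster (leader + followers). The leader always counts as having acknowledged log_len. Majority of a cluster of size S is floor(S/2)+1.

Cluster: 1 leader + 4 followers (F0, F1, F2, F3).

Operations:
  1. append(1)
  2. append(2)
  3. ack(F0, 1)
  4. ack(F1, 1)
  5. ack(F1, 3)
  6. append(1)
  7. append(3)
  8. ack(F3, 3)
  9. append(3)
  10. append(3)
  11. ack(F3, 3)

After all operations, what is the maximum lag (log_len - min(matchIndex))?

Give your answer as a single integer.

Op 1: append 1 -> log_len=1
Op 2: append 2 -> log_len=3
Op 3: F0 acks idx 1 -> match: F0=1 F1=0 F2=0 F3=0; commitIndex=0
Op 4: F1 acks idx 1 -> match: F0=1 F1=1 F2=0 F3=0; commitIndex=1
Op 5: F1 acks idx 3 -> match: F0=1 F1=3 F2=0 F3=0; commitIndex=1
Op 6: append 1 -> log_len=4
Op 7: append 3 -> log_len=7
Op 8: F3 acks idx 3 -> match: F0=1 F1=3 F2=0 F3=3; commitIndex=3
Op 9: append 3 -> log_len=10
Op 10: append 3 -> log_len=13
Op 11: F3 acks idx 3 -> match: F0=1 F1=3 F2=0 F3=3; commitIndex=3

Answer: 13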